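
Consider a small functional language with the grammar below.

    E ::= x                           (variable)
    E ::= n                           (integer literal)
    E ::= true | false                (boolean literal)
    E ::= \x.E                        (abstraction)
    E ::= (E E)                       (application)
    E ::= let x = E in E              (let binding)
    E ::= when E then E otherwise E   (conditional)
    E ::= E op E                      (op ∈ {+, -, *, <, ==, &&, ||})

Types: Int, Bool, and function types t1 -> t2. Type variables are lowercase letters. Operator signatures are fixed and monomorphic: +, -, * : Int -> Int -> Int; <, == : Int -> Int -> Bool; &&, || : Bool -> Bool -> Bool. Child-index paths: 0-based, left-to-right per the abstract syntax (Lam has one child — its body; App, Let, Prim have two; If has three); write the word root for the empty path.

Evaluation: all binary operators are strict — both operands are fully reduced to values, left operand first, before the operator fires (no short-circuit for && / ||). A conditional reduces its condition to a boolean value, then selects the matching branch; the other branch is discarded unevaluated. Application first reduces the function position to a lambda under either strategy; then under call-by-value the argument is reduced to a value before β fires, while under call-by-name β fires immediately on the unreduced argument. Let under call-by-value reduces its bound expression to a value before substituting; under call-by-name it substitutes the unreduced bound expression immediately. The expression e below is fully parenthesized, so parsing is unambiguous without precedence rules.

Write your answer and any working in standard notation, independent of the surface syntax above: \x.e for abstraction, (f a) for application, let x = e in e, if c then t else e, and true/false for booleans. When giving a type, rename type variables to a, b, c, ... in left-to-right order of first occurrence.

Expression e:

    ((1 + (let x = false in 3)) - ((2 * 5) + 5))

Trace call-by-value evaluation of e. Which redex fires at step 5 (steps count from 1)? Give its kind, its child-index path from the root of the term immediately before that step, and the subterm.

Derivation:
step 0: ((1 + (let x = false in 3)) - ((2 * 5) + 5))
step 1: [let@0.1] ((1 + 3) - ((2 * 5) + 5))
step 2: [delta@0] (4 - ((2 * 5) + 5))
step 3: [delta@1.0] (4 - (10 + 5))
step 4: [delta@1] (4 - 15)
step 5: [delta@root] -11

Answer: delta at root : (4 - 15)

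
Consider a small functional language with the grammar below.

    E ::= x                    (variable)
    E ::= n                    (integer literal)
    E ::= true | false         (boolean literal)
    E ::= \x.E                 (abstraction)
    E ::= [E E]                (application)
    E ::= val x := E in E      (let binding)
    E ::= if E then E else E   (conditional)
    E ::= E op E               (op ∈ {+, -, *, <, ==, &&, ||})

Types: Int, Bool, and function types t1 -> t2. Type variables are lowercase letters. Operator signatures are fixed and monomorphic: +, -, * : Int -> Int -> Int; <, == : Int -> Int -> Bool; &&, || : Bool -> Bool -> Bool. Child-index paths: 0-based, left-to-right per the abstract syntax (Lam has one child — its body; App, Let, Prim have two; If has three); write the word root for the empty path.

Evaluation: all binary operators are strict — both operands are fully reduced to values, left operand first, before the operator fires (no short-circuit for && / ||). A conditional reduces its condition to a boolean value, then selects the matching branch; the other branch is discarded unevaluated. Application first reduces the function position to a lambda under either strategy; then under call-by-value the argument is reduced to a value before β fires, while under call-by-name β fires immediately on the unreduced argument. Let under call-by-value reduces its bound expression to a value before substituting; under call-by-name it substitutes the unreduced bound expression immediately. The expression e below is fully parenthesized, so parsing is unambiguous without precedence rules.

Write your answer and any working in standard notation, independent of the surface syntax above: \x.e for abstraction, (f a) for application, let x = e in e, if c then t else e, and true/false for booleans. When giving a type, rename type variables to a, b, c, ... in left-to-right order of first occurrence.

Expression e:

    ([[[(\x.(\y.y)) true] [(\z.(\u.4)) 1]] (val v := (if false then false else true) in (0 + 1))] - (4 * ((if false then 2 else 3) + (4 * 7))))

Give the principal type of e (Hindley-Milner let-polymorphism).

Answer: Int

Derivation:
y : b
\y._ : b -> b
\x._ : a -> b -> b
  unify a -> b -> b ~ Bool -> c
  unify a ~ Bool
  unify b -> b ~ c
_ _ : b -> b
\u._ : e -> Int
\z._ : d -> e -> Int
  unify d -> e -> Int ~ Int -> f
  unify d ~ Int
  unify e -> Int ~ f
_ _ : e -> Int
  unify b -> b ~ (e -> Int) -> g
  unify b ~ e -> Int
  unify e -> Int ~ g
_ _ : e -> Int
  unify Bool ~ Bool
  unify Bool ~ Bool
let v : Bool
  unify Int ~ Int
  unify Int ~ Int
  unify e -> Int ~ Int -> h
  unify e ~ Int
  unify Int ~ h
_ _ : Int
  unify Int ~ Int
  unify Int ~ Int
  unify Bool ~ Bool
  unify Int ~ Int
  unify Int ~ Int
  unify Int ~ Int
  unify Int ~ Int
  unify Int ~ Int
  unify Int ~ Int
  unify Int ~ Int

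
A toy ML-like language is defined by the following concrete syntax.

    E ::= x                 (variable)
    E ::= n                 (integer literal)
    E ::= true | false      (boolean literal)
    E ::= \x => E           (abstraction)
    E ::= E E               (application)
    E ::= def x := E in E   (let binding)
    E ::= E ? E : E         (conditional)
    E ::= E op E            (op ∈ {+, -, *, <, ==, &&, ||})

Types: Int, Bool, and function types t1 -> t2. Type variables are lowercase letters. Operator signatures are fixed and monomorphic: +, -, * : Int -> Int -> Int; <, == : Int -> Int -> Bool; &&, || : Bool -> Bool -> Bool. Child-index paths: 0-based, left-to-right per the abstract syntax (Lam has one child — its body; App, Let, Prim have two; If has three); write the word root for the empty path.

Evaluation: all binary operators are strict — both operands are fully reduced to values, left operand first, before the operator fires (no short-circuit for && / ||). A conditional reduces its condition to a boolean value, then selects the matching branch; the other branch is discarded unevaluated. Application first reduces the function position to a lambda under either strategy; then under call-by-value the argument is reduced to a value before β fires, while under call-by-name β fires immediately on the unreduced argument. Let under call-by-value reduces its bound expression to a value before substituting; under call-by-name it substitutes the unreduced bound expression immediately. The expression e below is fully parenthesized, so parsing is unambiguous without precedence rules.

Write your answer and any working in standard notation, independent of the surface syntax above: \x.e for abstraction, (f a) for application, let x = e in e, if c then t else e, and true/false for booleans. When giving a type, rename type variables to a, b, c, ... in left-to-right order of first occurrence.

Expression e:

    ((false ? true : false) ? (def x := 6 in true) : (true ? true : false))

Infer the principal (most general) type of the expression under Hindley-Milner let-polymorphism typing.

Answer: Bool

Derivation:
  unify Bool ~ Bool
  unify Bool ~ Bool
  unify Bool ~ Bool
let x : Int
  unify Bool ~ Bool
  unify Bool ~ Bool
  unify Bool ~ Bool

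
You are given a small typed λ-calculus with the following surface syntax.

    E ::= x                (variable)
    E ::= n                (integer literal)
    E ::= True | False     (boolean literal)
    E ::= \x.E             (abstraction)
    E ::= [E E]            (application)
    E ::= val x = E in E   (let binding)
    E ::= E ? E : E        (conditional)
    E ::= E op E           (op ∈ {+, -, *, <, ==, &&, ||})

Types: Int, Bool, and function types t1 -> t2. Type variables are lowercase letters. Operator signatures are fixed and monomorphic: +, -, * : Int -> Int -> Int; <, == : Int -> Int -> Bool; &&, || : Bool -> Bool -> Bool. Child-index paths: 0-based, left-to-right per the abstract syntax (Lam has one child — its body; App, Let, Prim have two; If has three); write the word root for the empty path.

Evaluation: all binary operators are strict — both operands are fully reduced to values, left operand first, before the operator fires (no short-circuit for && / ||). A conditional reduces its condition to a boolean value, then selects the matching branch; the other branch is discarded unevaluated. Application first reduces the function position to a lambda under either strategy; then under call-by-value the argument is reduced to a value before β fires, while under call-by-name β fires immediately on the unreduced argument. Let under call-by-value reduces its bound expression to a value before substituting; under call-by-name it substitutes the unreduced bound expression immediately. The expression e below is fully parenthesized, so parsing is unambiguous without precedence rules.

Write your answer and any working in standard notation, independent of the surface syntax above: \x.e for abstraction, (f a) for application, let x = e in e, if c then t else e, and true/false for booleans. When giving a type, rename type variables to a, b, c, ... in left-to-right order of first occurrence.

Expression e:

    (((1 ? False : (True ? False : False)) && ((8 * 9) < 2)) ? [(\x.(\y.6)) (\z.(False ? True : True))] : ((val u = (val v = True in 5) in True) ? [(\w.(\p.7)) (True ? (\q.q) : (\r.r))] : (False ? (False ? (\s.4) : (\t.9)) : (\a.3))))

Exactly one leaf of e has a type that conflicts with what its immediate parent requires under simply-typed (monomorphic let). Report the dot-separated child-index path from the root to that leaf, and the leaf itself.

Answer: 0.0.0 : 1

Derivation:
  unify Int ~ Bool
  FAIL: mismatch Int ~ Bool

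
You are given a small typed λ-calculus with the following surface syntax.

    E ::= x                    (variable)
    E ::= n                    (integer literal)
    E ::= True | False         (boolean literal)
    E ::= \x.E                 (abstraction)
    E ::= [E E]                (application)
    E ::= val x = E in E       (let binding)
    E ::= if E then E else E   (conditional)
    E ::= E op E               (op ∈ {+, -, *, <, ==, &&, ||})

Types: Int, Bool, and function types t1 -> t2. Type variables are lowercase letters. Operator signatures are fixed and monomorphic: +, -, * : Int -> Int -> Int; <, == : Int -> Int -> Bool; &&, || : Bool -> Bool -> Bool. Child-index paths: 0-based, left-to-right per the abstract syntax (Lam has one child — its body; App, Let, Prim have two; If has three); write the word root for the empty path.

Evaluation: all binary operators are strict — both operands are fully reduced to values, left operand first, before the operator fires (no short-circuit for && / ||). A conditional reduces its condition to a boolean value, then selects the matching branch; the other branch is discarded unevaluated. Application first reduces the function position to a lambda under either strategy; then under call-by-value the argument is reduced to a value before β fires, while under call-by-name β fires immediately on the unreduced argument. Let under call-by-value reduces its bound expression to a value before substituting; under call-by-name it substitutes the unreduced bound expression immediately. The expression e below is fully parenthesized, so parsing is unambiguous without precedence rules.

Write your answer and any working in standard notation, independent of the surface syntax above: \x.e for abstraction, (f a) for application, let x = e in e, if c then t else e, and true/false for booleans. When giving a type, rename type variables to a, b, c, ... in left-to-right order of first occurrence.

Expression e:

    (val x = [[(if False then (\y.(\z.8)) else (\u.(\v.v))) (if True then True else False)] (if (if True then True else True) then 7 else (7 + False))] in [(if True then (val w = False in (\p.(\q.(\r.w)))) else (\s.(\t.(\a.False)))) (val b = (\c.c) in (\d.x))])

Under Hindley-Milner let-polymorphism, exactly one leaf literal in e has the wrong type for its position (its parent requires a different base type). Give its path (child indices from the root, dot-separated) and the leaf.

Trace:
  unify Bool ~ Bool
\z._ : b -> Int
\y._ : a -> b -> Int
v : d
\v._ : d -> d
\u._ : c -> d -> d
  unify a -> b -> Int ~ c -> d -> d
  unify a ~ c
  unify b -> Int ~ d -> d
  unify b ~ d
  unify Int ~ d
  unify Bool ~ Bool
  unify Bool ~ Bool
  unify c -> Int -> Int ~ Bool -> e
  unify c ~ Bool
  unify Int -> Int ~ e
_ _ : Int -> Int
  unify Bool ~ Bool
  unify Bool ~ Bool
  unify Bool ~ Bool
  unify Int ~ Int
  unify Bool ~ Int
  FAIL: mismatch Bool ~ Int

Answer: 0.1.2.1 : false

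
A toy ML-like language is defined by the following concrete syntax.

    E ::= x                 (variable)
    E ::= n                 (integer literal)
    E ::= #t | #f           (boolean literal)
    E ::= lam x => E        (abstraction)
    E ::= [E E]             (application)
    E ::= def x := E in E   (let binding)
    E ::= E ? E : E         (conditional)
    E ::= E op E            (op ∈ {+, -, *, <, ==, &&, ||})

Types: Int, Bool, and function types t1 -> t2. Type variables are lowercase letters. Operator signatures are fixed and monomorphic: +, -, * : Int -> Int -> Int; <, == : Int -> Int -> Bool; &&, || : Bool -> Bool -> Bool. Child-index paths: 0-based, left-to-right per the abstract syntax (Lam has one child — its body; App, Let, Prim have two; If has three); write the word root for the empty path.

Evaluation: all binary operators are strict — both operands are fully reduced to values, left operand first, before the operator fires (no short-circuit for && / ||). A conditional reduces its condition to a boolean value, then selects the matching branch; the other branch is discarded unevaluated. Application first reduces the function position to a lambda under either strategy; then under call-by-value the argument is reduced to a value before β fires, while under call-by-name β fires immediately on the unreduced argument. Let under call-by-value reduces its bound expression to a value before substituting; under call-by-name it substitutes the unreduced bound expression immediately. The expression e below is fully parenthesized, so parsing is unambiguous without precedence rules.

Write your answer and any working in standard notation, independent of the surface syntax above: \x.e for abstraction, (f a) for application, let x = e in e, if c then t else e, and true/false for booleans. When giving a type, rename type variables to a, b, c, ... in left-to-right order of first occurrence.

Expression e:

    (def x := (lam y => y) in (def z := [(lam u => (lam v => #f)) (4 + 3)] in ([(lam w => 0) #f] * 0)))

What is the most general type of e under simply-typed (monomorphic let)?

Trace:
y : a
\y._ : a -> a
let x : a -> a
\v._ : c -> Bool
\u._ : b -> c -> Bool
  unify Int ~ Int
  unify Int ~ Int
  unify b -> c -> Bool ~ Int -> d
  unify b ~ Int
  unify c -> Bool ~ d
_ _ : c -> Bool
let z : c -> Bool
\w._ : e -> Int
  unify e -> Int ~ Bool -> f
  unify e ~ Bool
  unify Int ~ f
_ _ : Int
  unify Int ~ Int
  unify Int ~ Int

Answer: Int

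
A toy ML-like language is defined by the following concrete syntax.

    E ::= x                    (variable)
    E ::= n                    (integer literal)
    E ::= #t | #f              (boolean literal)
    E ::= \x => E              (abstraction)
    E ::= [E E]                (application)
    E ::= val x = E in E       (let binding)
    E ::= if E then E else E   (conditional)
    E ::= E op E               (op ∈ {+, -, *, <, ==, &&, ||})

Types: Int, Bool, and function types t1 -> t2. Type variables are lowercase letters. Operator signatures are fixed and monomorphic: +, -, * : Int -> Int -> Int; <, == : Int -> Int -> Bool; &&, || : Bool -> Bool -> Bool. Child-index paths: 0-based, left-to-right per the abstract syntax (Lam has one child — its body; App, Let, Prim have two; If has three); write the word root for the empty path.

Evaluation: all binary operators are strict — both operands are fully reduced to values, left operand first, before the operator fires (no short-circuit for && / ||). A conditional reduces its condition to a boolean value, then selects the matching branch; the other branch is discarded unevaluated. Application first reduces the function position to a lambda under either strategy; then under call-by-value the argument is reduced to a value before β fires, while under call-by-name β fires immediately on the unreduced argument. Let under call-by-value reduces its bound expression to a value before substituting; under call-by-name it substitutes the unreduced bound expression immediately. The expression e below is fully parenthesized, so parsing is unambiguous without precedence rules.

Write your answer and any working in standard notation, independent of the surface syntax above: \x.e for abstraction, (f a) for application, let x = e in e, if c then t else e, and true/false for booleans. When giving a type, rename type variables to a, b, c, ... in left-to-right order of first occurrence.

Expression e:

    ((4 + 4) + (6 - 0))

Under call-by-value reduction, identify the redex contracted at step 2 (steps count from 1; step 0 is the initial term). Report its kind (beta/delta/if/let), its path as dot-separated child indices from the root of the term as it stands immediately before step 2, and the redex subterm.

Answer: delta at 1 : (6 - 0)

Working:
step 0: ((4 + 4) + (6 - 0))
step 1: [delta@0] (8 + (6 - 0))
step 2: [delta@1] (8 + 6)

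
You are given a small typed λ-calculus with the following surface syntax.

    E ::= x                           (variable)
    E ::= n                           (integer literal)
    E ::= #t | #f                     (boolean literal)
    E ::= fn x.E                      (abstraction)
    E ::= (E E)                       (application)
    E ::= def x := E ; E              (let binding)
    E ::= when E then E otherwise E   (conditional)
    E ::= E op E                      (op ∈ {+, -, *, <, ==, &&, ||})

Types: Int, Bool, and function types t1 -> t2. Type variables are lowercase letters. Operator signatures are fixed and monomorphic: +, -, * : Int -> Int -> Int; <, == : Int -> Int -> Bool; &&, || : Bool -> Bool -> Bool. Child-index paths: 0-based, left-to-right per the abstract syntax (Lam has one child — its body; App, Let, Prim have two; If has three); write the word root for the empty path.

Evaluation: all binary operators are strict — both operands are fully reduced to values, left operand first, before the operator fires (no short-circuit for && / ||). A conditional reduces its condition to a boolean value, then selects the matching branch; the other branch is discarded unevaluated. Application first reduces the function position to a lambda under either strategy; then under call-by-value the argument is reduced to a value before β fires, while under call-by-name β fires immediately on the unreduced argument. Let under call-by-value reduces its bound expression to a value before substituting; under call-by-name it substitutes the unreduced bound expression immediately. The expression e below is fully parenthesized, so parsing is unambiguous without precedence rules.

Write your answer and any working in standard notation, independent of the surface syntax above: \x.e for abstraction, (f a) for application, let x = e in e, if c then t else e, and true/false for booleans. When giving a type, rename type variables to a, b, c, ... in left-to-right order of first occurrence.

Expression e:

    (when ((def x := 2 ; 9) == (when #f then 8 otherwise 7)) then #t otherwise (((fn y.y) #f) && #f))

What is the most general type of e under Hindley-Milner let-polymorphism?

Answer: Bool

Derivation:
let x : Int
  unify Int ~ Int
  unify Bool ~ Bool
  unify Int ~ Int
  unify Int ~ Int
  unify Bool ~ Bool
y : a
\y._ : a -> a
  unify a -> a ~ Bool -> b
  unify a ~ Bool
  unify Bool ~ b
_ _ : Bool
  unify Bool ~ Bool
  unify Bool ~ Bool
  unify Bool ~ Bool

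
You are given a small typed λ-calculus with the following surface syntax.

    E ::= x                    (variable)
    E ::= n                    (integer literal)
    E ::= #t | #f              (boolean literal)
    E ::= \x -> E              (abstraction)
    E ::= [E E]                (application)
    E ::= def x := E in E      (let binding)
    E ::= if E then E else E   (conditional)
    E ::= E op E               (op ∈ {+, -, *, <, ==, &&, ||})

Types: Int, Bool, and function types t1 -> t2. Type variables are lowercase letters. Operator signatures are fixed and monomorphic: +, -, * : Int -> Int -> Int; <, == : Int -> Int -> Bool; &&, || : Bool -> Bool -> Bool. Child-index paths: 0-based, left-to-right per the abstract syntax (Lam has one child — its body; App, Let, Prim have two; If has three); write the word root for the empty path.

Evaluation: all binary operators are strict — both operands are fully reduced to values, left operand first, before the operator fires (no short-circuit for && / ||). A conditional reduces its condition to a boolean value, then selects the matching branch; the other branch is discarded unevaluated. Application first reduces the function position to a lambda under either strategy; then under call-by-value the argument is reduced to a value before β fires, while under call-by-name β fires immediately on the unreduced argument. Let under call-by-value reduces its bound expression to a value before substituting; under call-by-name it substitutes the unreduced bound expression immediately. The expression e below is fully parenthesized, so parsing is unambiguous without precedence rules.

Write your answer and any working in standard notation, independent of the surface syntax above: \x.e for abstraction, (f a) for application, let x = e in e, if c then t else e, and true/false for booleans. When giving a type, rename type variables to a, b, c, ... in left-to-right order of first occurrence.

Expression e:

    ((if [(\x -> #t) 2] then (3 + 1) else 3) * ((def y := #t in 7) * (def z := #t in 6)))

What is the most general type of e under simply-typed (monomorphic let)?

Answer: Int

Derivation:
\x._ : a -> Bool
  unify a -> Bool ~ Int -> b
  unify a ~ Int
  unify Bool ~ b
_ _ : Bool
  unify Bool ~ Bool
  unify Int ~ Int
  unify Int ~ Int
  unify Int ~ Int
  unify Int ~ Int
let y : Bool
  unify Int ~ Int
let z : Bool
  unify Int ~ Int
  unify Int ~ Int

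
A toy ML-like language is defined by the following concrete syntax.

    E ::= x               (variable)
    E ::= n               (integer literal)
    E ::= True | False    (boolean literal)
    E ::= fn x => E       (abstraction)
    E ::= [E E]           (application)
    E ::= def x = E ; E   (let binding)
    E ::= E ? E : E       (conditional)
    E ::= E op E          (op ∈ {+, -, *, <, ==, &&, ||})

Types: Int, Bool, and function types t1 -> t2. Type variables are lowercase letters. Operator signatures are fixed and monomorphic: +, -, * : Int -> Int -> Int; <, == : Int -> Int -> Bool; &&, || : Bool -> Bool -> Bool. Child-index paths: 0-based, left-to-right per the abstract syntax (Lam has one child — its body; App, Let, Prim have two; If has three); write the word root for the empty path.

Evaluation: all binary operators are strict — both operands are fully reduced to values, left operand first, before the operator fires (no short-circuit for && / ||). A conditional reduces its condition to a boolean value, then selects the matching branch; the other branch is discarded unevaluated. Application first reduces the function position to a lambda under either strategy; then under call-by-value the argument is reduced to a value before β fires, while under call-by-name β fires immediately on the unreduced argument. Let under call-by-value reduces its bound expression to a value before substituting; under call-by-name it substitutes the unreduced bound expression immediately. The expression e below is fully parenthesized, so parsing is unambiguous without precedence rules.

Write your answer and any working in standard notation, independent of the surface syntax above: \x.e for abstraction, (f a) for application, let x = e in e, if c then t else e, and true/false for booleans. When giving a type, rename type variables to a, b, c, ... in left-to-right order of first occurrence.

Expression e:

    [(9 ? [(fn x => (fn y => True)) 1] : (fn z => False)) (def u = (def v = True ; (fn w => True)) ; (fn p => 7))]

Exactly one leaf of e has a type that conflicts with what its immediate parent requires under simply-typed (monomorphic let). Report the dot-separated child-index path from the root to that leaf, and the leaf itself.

Answer: 0.0 : 9

Trace:
  unify Int ~ Bool
  FAIL: mismatch Int ~ Bool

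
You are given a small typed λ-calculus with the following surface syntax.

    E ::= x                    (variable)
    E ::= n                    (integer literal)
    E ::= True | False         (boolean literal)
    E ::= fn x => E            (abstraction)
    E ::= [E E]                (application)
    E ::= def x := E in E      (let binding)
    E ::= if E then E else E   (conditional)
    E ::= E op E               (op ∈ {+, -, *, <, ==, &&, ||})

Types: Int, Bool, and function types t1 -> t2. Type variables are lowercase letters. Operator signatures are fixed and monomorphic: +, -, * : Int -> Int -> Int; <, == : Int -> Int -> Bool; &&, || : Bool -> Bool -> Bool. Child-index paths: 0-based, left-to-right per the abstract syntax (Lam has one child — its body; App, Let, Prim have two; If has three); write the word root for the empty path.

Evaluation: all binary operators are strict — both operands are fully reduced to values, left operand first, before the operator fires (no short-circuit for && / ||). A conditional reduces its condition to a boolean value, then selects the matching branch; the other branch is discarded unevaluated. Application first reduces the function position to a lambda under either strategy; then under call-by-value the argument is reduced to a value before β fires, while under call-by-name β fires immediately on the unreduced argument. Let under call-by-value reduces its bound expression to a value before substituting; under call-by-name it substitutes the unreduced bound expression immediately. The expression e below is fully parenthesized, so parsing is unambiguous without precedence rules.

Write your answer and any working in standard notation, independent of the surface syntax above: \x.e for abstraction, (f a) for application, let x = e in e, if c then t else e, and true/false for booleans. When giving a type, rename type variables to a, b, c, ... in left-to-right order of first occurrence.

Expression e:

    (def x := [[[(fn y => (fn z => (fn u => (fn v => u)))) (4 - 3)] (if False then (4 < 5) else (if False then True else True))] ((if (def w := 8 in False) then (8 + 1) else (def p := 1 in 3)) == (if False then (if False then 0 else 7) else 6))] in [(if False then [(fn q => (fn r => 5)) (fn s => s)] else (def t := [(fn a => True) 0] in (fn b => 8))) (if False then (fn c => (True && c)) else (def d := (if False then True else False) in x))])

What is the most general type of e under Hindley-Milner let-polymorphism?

Answer: Int

Trace:
u : c
\v._ : d -> c
\u._ : c -> d -> c
\z._ : b -> c -> d -> c
\y._ : a -> b -> c -> d -> c
  unify Int ~ Int
  unify Int ~ Int
  unify a -> b -> c -> d -> c ~ Int -> e
  unify a ~ Int
  unify b -> c -> d -> c ~ e
_ _ : b -> c -> d -> c
  unify Bool ~ Bool
  unify Int ~ Int
  unify Int ~ Int
  unify Bool ~ Bool
  unify Bool ~ Bool
  unify Bool ~ Bool
  unify b -> c -> d -> c ~ Bool -> f
  unify b ~ Bool
  unify c -> d -> c ~ f
_ _ : c -> d -> c
let w : Int
  unify Bool ~ Bool
  unify Int ~ Int
  unify Int ~ Int
let p : Int
  unify Int ~ Int
  unify Int ~ Int
  unify Bool ~ Bool
  unify Bool ~ Bool
  unify Int ~ Int
  unify Int ~ Int
  unify Int ~ Int
  unify c -> d -> c ~ Bool -> g
  unify c ~ Bool
  unify d -> Bool ~ g
_ _ : d -> Bool
let x : forall. d -> Bool
  unify Bool ~ Bool
\r._ : i -> Int
\q._ : h -> i -> Int
s : j
\s._ : j -> j
  unify h -> i -> Int ~ (j -> j) -> k
  unify h ~ j -> j
  unify i -> Int ~ k
_ _ : i -> Int
\a._ : l -> Bool
  unify l -> Bool ~ Int -> m
  unify l ~ Int
  unify Bool ~ m
_ _ : Bool
let t : Bool
\b._ : n -> Int
  unify i -> Int ~ n -> Int
  unify i ~ n
  unify Int ~ Int
  unify Bool ~ Bool
  unify Bool ~ Bool
c : o
  unify o ~ Bool
\c._ : Bool -> Bool
  unify Bool ~ Bool
  unify Bool ~ Bool
let d : Bool
x : p -> Bool
  unify Bool -> Bool ~ p -> Bool
  unify Bool ~ p
  unify Bool ~ Bool
  unify n -> Int ~ (Bool -> Bool) -> q
  unify n ~ Bool -> Bool
  unify Int ~ q
_ _ : Int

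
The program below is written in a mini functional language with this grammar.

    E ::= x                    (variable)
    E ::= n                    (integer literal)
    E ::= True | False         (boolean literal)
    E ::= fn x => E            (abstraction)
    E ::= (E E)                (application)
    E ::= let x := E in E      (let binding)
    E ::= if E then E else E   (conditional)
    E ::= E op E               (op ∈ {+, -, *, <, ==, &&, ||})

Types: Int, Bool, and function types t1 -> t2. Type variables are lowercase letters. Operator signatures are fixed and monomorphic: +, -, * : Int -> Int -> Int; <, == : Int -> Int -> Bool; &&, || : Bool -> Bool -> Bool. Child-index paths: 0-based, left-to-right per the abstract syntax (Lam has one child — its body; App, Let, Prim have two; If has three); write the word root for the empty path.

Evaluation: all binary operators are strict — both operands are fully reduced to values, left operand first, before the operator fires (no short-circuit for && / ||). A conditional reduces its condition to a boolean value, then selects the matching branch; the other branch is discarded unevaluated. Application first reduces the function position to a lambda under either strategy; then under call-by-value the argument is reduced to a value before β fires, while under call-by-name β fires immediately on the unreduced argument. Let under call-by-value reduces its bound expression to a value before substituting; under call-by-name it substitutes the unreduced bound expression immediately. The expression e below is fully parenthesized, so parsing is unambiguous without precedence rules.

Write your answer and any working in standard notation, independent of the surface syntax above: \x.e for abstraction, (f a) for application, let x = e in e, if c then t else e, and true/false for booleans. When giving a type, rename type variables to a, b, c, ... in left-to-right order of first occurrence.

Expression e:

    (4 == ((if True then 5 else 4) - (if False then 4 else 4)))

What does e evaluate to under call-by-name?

Trace:
step 0: (4 == ((if true then 5 else 4) - (if false then 4 else 4)))
step 1: [if@1.0] (4 == (5 - (if false then 4 else 4)))
step 2: [if@1.1] (4 == (5 - 4))
step 3: [delta@1] (4 == 1)
step 4: [delta@root] false

Answer: false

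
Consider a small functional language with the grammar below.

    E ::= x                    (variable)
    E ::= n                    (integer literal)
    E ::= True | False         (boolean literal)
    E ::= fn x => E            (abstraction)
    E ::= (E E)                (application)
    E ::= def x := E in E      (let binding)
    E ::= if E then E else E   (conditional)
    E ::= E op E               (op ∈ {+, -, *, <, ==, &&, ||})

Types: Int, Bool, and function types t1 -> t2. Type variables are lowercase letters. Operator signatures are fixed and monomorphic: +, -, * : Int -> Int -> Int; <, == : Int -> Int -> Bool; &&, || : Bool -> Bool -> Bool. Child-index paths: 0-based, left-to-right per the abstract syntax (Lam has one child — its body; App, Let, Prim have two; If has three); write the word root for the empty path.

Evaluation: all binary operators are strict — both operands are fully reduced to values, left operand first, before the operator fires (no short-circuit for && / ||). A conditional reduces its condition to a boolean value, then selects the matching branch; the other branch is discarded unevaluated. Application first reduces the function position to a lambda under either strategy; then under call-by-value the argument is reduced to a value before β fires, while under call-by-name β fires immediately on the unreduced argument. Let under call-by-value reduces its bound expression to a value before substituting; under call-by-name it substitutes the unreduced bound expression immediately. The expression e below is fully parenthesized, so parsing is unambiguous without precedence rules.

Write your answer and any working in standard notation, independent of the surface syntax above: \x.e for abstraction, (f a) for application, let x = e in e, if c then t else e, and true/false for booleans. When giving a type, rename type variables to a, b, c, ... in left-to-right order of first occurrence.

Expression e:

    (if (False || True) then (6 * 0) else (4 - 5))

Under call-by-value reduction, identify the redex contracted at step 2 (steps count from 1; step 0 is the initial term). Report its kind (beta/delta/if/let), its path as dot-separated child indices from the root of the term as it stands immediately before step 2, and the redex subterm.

Answer: if at root : (if true then (6 * 0) else (4 - 5))

Trace:
step 0: (if (false || true) then (6 * 0) else (4 - 5))
step 1: [delta@0] (if true then (6 * 0) else (4 - 5))
step 2: [if@root] (6 * 0)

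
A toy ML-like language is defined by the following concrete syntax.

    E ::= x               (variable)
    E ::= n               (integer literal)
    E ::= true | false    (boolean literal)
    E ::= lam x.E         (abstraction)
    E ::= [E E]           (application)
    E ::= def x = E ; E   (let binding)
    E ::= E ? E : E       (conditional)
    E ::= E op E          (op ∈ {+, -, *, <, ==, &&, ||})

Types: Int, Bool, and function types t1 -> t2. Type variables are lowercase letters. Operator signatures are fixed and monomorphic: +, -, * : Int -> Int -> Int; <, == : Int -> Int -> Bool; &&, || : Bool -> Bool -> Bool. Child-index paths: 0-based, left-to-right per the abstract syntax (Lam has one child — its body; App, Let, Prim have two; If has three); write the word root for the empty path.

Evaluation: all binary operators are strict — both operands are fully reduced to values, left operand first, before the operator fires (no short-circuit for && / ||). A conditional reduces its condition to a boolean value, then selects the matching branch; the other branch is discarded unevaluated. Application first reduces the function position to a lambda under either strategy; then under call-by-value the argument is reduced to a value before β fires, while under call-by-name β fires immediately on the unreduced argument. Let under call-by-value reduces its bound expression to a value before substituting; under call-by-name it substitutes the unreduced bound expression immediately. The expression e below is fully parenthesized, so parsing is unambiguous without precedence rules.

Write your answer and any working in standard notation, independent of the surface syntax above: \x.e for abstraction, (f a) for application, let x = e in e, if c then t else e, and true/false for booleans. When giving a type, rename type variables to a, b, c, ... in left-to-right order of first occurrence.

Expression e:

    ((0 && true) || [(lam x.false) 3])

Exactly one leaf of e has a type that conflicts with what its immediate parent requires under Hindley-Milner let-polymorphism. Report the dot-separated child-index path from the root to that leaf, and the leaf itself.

Answer: 0.0 : 0

Derivation:
  unify Int ~ Bool
  FAIL: mismatch Int ~ Bool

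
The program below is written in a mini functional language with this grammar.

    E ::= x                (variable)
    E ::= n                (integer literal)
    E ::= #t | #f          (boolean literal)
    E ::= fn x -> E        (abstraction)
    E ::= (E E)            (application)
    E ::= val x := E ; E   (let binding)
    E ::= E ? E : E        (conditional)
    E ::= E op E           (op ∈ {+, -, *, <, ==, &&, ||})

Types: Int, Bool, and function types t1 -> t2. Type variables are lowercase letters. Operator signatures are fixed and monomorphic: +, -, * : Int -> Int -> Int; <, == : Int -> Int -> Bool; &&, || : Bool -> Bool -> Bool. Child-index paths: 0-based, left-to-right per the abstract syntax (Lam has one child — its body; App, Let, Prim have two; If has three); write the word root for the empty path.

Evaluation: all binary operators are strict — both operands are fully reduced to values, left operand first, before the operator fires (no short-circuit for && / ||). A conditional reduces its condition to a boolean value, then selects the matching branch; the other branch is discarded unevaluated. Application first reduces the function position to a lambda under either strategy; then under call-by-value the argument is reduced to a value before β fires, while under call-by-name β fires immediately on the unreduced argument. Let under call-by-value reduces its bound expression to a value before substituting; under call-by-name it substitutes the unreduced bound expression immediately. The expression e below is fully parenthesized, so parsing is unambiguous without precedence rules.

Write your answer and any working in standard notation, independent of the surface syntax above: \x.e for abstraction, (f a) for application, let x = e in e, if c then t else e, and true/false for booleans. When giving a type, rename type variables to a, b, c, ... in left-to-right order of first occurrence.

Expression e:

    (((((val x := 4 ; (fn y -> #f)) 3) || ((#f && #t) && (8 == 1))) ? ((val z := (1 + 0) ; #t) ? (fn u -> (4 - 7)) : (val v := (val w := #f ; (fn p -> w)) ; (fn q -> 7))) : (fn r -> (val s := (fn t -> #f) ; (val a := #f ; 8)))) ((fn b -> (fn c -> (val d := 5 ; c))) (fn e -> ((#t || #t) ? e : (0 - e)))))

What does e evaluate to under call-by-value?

Trace:
step 0: ((if (((let x = 4 in (\y.false)) 3) || ((false && true) && (8 == 1))) then (if (let z = (1 + 0) in true) then (\u.(4 - 7)) else (let v = (let w = false in (\p.w)) in (\q.7))) else (\r.(let s = (\t.false) in (let a = false in 8)))) ((\b.(\c.(let d = 5 in c))) (\e.(if (true || true) then e else (0 - e)))))
step 1: [let@0.0.0.0] ((if (((\y.false) 3) || ((false && true) && (8 == 1))) then (if (let z = (1 + 0) in true) then (\u.(4 - 7)) else (let v = (let w = false in (\p.w)) in (\q.7))) else (\r.(let s = (\t.false) in (let a = false in 8)))) ((\b.(\c.(let d = 5 in c))) (\e.(if (true || true) then e else (0 - e)))))
step 2: [beta@0.0.0] ((if (false || ((false && true) && (8 == 1))) then (if (let z = (1 + 0) in true) then (\u.(4 - 7)) else (let v = (let w = false in (\p.w)) in (\q.7))) else (\r.(let s = (\t.false) in (let a = false in 8)))) ((\b.(\c.(let d = 5 in c))) (\e.(if (true || true) then e else (0 - e)))))
step 3: [delta@0.0.1.0] ((if (false || (false && (8 == 1))) then (if (let z = (1 + 0) in true) then (\u.(4 - 7)) else (let v = (let w = false in (\p.w)) in (\q.7))) else (\r.(let s = (\t.false) in (let a = false in 8)))) ((\b.(\c.(let d = 5 in c))) (\e.(if (true || true) then e else (0 - e)))))
step 4: [delta@0.0.1.1] ((if (false || (false && false)) then (if (let z = (1 + 0) in true) then (\u.(4 - 7)) else (let v = (let w = false in (\p.w)) in (\q.7))) else (\r.(let s = (\t.false) in (let a = false in 8)))) ((\b.(\c.(let d = 5 in c))) (\e.(if (true || true) then e else (0 - e)))))
step 5: [delta@0.0.1] ((if (false || false) then (if (let z = (1 + 0) in true) then (\u.(4 - 7)) else (let v = (let w = false in (\p.w)) in (\q.7))) else (\r.(let s = (\t.false) in (let a = false in 8)))) ((\b.(\c.(let d = 5 in c))) (\e.(if (true || true) then e else (0 - e)))))
step 6: [delta@0.0] ((if false then (if (let z = (1 + 0) in true) then (\u.(4 - 7)) else (let v = (let w = false in (\p.w)) in (\q.7))) else (\r.(let s = (\t.false) in (let a = false in 8)))) ((\b.(\c.(let d = 5 in c))) (\e.(if (true || true) then e else (0 - e)))))
step 7: [if@0] ((\r.(let s = (\t.false) in (let a = false in 8))) ((\b.(\c.(let d = 5 in c))) (\e.(if (true || true) then e else (0 - e)))))
step 8: [beta@1] ((\r.(let s = (\t.false) in (let a = false in 8))) (\c.(let d = 5 in c)))
step 9: [beta@root] (let s = (\t.false) in (let a = false in 8))
step 10: [let@root] (let a = false in 8)
step 11: [let@root] 8

Answer: 8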